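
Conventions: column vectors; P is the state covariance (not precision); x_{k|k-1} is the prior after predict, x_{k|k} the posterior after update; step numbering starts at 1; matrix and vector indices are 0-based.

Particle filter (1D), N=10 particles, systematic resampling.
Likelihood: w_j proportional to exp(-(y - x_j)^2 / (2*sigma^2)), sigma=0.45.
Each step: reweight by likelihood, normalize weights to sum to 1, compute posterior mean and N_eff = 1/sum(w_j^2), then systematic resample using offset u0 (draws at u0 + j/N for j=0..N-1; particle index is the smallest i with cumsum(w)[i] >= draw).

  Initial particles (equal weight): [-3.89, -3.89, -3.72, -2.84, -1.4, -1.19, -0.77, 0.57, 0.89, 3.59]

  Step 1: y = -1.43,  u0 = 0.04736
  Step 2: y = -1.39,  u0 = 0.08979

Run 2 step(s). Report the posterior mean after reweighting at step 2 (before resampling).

step 1: w=[0.0000, 0.0000, 0.0000, 0.0033, 0.4507, 0.3918, 0.1541, 0.0000, 0.0000, 0.0000]  mean=-1.2254  Neff=2.6286  idx=[4, 4, 4, 4, 4, 5, 5, 5, 6, 6]
step 2: w=[0.1177, 0.1177, 0.1177, 0.1177, 0.1177, 0.1067, 0.1067, 0.1067, 0.0456, 0.0456]  mean=-1.2753  Neff=9.2910  idx=[0, 1, 2, 3, 4, 5, 5, 6, 7, 9]

post_mean = -1.2753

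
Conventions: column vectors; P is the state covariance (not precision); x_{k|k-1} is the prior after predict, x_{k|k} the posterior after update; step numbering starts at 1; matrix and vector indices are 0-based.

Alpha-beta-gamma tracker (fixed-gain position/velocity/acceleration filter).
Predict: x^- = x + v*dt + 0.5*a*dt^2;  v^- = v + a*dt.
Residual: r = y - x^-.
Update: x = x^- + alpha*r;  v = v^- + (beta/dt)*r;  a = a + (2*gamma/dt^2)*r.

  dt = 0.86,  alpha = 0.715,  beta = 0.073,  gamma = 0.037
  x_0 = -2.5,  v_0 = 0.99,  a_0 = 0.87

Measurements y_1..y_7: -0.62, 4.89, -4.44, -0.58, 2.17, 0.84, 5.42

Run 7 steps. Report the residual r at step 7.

resid = 1.3151

step 1: x_pred=-1.3269  r=0.7069  x^+=-0.8215  v^+=1.7982  a^+=0.9407
step 2: x_pred=1.0729  r=3.8171  x^+=3.8021  v^+=2.9312  a^+=1.3226
step 3: x_pred=6.8121  r=-11.2521  x^+=-1.2332  v^+=3.1136  a^+=0.1968
step 4: x_pred=1.5173  r=-2.0973  x^+=0.0177  v^+=3.1048  a^+=-0.0130
step 5: x_pred=2.6831  r=-0.5131  x^+=2.3162  v^+=3.0501  a^+=-0.0644
step 6: x_pred=4.9155  r=-4.0755  x^+=2.0015  v^+=2.6488  a^+=-0.4721
step 7: x_pred=4.1049  r=1.3151  x^+=5.0452  v^+=2.3544  a^+=-0.3405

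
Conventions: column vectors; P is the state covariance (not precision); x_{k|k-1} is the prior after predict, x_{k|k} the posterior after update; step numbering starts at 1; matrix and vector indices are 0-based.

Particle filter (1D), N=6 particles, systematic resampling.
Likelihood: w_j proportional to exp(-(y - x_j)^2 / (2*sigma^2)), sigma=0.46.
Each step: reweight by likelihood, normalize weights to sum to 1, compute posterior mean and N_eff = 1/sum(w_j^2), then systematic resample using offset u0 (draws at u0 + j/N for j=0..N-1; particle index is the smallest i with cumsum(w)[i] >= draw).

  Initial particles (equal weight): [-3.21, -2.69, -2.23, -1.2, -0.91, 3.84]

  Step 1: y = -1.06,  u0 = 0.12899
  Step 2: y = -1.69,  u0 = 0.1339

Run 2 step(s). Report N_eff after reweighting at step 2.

step 1: w=[0.0000, 0.0010, 0.0203, 0.4911, 0.4877, 0.0000]  mean=-1.0809  Neff=2.0859  idx=[3, 3, 3, 4, 4, 4]
step 2: w=[0.2349, 0.2349, 0.2349, 0.0984, 0.0984, 0.0984]  mean=-1.1144  Neff=5.1380  idx=[0, 1, 1, 2, 3, 5]

N_eff = 5.1380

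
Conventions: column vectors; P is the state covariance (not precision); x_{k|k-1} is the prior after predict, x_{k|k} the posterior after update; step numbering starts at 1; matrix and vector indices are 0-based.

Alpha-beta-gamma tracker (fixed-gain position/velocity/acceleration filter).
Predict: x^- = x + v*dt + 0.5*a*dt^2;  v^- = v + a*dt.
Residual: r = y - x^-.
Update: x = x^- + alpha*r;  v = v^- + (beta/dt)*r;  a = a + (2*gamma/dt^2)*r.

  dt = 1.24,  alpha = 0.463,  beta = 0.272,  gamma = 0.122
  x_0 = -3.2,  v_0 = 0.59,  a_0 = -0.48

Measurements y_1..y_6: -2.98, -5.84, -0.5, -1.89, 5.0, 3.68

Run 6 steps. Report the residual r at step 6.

step 1: x_pred=-2.8374  r=-0.1426  x^+=-2.9034  v^+=-0.0365  a^+=-0.5026
step 2: x_pred=-3.3351  r=-2.5049  x^+=-4.4949  v^+=-1.2092  a^+=-0.9001
step 3: x_pred=-6.6863  r=6.1863  x^+=-3.8220  v^+=-0.9684  a^+=0.0816
step 4: x_pred=-4.9601  r=3.0701  x^+=-3.5386  v^+=-0.1938  a^+=0.5688
step 5: x_pred=-3.3417  r=8.3417  x^+=0.5205  v^+=2.3413  a^+=1.8925
step 6: x_pred=4.8786  r=-1.1986  x^+=4.3237  v^+=4.4250  a^+=1.7023

resid = -1.1986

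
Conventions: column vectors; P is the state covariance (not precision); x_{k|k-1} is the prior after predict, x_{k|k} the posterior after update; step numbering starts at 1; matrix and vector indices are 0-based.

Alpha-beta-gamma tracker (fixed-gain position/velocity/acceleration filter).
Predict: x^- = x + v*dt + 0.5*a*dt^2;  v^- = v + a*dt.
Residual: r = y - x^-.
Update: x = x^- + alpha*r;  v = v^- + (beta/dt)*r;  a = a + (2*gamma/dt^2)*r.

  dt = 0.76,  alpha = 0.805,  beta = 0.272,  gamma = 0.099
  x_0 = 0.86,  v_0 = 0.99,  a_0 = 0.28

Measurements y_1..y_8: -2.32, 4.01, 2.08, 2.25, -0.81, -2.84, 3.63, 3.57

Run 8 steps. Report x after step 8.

step 1: x_pred=1.6933  r=-4.0133  x^+=-1.5374  v^+=-0.2335  a^+=-1.0957
step 2: x_pred=-2.0313  r=6.0413  x^+=2.8319  v^+=1.0959  a^+=0.9752
step 3: x_pred=3.9464  r=-1.8664  x^+=2.4440  v^+=1.1691  a^+=0.3354
step 4: x_pred=3.4293  r=-1.1793  x^+=2.4800  v^+=1.0019  a^+=-0.0689
step 5: x_pred=3.2215  r=-4.0315  x^+=-0.0239  v^+=-0.4933  a^+=-1.4509
step 6: x_pred=-0.8178  r=-2.0222  x^+=-2.4457  v^+=-2.3197  a^+=-2.1441
step 7: x_pred=-4.8278  r=8.4578  x^+=1.9807  v^+=-0.9222  a^+=0.7553
step 8: x_pred=1.4980  r=2.0720  x^+=3.1660  v^+=0.3934  a^+=1.4655

x_post = 3.1660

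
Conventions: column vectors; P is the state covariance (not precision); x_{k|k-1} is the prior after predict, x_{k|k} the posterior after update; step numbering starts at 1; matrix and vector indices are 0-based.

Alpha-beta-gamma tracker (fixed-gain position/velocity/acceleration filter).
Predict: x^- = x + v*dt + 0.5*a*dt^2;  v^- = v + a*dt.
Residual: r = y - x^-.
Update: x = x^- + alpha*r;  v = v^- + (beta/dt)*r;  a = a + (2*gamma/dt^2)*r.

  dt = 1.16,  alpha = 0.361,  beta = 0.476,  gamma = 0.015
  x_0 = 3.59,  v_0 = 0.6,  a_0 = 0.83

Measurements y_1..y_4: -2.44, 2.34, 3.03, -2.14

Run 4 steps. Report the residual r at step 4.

step 1: x_pred=4.8444  r=-7.2844  x^+=2.2147  v^+=-1.4263  a^+=0.6676
step 2: x_pred=1.0094  r=1.3306  x^+=1.4897  v^+=-0.1059  a^+=0.6973
step 3: x_pred=1.8360  r=1.1940  x^+=2.2670  v^+=1.1929  a^+=0.7239
step 4: x_pred=4.1378  r=-6.2778  x^+=1.8715  v^+=-0.5435  a^+=0.5839

resid = -6.2778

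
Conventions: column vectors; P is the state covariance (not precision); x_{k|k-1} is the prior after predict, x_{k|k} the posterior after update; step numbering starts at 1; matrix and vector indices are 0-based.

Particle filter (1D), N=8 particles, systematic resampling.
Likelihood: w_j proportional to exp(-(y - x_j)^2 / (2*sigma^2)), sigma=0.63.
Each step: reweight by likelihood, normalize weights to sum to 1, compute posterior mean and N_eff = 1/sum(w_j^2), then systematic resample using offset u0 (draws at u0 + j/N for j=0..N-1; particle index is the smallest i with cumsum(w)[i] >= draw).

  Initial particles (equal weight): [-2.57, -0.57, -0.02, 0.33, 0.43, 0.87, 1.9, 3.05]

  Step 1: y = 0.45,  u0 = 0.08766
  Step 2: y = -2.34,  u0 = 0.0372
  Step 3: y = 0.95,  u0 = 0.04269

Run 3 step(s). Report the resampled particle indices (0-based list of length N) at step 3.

step 1: w=[0.0000, 0.0695, 0.1951, 0.2531, 0.2576, 0.2064, 0.0182, 0.0001]  mean=0.3651  Neff=4.6243  idx=[2, 2, 3, 3, 4, 4, 5, 5]
step 2: w=[0.4278, 0.4278, 0.0474, 0.0474, 0.0239, 0.0239, 0.0009, 0.0009]  mean=0.0362  Neff=2.6900  idx=[0, 0, 0, 0, 1, 1, 1, 3]
step 3: w=[0.1109, 0.1109, 0.1109, 0.1109, 0.1109, 0.1109, 0.1109, 0.2236]  mean=0.0583  Neff=7.3470  idx=[0, 1, 2, 3, 4, 6, 7, 7]

resampled_idx = [0, 1, 2, 3, 4, 6, 7, 7]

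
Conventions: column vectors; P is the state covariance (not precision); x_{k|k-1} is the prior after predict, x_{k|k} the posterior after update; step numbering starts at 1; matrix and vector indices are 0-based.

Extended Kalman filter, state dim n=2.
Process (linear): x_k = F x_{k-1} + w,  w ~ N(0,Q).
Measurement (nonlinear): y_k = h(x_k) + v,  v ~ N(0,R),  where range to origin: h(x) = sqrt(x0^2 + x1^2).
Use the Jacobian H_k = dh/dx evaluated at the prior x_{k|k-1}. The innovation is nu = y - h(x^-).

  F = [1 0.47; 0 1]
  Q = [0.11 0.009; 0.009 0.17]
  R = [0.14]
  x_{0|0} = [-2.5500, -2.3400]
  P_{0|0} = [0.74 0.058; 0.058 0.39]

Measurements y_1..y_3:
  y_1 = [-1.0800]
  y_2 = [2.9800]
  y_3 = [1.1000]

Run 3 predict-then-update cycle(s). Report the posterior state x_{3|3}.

step 1: x^-=[-3.6498, -2.3400]  P^-=[0.9907 0.2503; 0.2503 0.5600]  H_jac=[-0.8418 -0.5397]  S=[1.2327]  K=[-0.7862; -0.4161]  nu=[-5.4155]  x^+=[0.6077, -0.0864]  P^+=[0.2288 -0.1530; -0.1530 0.3465]
step 2: x^-=[0.5671, -0.0864]  P^-=[0.2716 0.0189; 0.0189 0.5165]  H_jac=[0.9886 -0.1506]  S=[0.4115]  K=[0.6455; -0.1437]  nu=[2.4064]  x^+=[2.1204, -0.4321]  P^+=[0.1001 0.0571; 0.0571 0.5080]
step 3: x^-=[1.9173, -0.4321]  P^-=[0.3760 0.3048; 0.3048 0.6780]  H_jac=[0.9755 -0.2199]  S=[0.3998]  K=[0.7497; 0.3710]  nu=[-0.8654]  x^+=[1.2685, -0.7531]  P^+=[0.1512 0.1936; 0.1936 0.6230]

x_post = [1.2685, -0.7531]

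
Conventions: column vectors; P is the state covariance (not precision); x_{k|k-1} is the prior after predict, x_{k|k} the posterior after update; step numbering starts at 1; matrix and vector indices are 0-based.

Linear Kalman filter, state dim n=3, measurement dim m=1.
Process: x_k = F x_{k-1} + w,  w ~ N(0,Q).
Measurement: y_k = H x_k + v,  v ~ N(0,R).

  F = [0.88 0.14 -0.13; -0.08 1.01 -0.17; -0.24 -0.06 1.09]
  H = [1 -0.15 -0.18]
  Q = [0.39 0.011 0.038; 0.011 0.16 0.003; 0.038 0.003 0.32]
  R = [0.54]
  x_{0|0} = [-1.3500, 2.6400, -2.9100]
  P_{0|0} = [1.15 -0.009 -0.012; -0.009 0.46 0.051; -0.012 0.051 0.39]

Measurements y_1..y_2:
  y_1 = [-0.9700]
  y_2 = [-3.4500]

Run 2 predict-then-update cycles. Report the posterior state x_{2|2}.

x_post = [-1.8451, 3.7243, -2.2290]

step 1: x^-=[-0.4401, 3.2691, -3.0063]  P^-=[1.2948 -0.0104 -0.2669; -0.0104 0.6315 -0.0157; -0.2669 -0.0157 0.8506]  S=[1.9750]  K=[0.6807; -0.0518; -0.2115]  nu=[-0.5807]  x^+=[-0.8354, 3.2992, -2.8835]  P^+=[0.3796 0.0592 0.0174; 0.0592 0.6262 -0.0373; 0.0174 -0.0373 0.7623]
step 2: x^-=[0.1016, 3.8892, -3.1405]  P^-=[0.7211 0.1450 -0.1493; 0.1450 0.8270 -0.2253; -0.1493 -0.2253 1.2473]  S=[1.3182]  K=[0.5509; 0.0467; -0.2580]  nu=[-3.5335]  x^+=[-1.8451, 3.7243, -2.2290]  P^+=[0.3210 0.1111 0.0380; 0.1111 0.8241 -0.2094; 0.0380 -0.2094 1.1595]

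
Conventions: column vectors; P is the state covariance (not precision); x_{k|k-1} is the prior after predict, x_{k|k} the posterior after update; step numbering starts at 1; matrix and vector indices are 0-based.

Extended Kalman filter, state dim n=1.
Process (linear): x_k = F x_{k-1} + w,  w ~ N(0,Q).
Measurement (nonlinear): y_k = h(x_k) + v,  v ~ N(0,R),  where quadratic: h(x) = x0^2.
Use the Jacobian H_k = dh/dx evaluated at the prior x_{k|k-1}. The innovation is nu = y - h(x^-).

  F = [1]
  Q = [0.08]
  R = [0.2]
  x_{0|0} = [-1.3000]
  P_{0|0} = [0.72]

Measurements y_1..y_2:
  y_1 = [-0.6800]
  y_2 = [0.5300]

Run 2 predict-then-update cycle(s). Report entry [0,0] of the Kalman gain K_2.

K[0,0] = -0.3300

step 1: x^-=[-1.3000]  P^-=[0.8000]  H_jac=[-2.6000]  S=[5.6080]  K=[-0.3709]  nu=[-2.3700]  x^+=[-0.4210]  P^+=[0.0285]
step 2: x^-=[-0.4210]  P^-=[0.1085]  H_jac=[-0.8419]  S=[0.2769]  K=[-0.3300]  nu=[0.3528]  x^+=[-0.5374]  P^+=[0.0784]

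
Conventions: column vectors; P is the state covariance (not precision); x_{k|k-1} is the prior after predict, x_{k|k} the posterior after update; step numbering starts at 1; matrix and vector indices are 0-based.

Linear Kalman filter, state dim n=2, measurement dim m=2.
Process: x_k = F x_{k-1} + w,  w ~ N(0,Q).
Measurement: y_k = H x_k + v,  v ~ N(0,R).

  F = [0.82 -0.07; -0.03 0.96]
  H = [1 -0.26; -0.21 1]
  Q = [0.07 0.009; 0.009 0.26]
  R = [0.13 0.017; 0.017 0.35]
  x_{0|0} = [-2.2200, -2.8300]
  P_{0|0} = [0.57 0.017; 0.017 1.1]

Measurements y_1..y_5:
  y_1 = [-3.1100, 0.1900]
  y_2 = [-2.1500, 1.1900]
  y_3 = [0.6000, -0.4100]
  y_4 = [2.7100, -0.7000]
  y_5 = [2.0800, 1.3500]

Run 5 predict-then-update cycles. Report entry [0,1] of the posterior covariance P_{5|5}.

step 1: x^-=[-1.6223, -2.6502]  P^-=[0.4567 -0.0655; -0.0655 1.2733]  S=[0.7069 -0.4791; -0.4791 1.6710]  K=[0.7506 0.1186; -0.0484 0.7564]  nu=[-2.1768, 2.4995]  x^+=[-2.9597, -0.6542]  P^+=[0.1203 0.0795; 0.0795 0.2806]
step 2: x^-=[-2.3812, -0.5393]  P^-=[0.1431 0.0499; 0.0499 0.5141]  S=[0.2819 -0.0941; -0.0941 0.8495]  K=[0.4874 0.0774; -0.1030 0.5815]  nu=[0.0910, 1.2292]  x^+=[-2.2417, 0.1661]  P^+=[0.0781 0.0518; 0.0518 0.2126]
step 3: x^-=[-1.8498, 0.2267]  P^-=[0.1176 0.0337; 0.0337 0.4531]  S=[0.2608 -0.0900; -0.0900 0.7941]  K=[0.4386 0.0610; -0.1340 0.5464]  nu=[2.5088, -1.0252]  x^+=[-0.8119, -0.6698]  P^+=[0.0693 0.0434; 0.0434 0.1981]
step 4: x^-=[-0.6189, -0.6186]  P^-=[0.1126 0.0282; 0.0282 0.4401]  S=[0.2577 -0.0913; -0.0913 0.7832]  K=[0.4283 0.0558; -0.1441 0.5376]  nu=[3.1681, -0.2114]  x^+=[0.7262, -1.1886]  P^+=[0.0673 0.0409; 0.0409 0.1943]
step 5: x^-=[0.6787, -1.1629]  P^-=[0.1115 0.0266; 0.0266 0.4368]  S=[0.2572 -0.0919; -0.0919 0.7805]  K=[0.4260 0.0542; -0.1469 0.5351]  nu=[1.0990, 2.6554]  x^+=[1.2909, 0.0967]  P^+=[0.0668 0.0402; 0.0402 0.1933]

P_post[0,1] = 0.0402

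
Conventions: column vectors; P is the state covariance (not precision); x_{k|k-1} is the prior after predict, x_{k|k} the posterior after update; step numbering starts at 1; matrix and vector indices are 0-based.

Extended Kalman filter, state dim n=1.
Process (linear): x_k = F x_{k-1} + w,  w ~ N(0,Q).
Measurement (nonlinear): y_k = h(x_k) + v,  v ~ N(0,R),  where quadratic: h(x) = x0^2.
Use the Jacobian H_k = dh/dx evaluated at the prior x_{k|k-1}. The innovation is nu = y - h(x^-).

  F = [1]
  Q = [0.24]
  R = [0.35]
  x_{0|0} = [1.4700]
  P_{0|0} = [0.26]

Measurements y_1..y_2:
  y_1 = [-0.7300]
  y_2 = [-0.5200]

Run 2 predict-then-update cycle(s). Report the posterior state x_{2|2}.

x_post = [0.1891]

step 1: x^-=[1.4700]  P^-=[0.5000]  H_jac=[2.9400]  S=[4.6718]  K=[0.3147]  nu=[-2.8909]  x^+=[0.5604]  P^+=[0.0375]
step 2: x^-=[0.5604]  P^-=[0.2775]  H_jac=[1.1207]  S=[0.6985]  K=[0.4452]  nu=[-0.8340]  x^+=[0.1891]  P^+=[0.1390]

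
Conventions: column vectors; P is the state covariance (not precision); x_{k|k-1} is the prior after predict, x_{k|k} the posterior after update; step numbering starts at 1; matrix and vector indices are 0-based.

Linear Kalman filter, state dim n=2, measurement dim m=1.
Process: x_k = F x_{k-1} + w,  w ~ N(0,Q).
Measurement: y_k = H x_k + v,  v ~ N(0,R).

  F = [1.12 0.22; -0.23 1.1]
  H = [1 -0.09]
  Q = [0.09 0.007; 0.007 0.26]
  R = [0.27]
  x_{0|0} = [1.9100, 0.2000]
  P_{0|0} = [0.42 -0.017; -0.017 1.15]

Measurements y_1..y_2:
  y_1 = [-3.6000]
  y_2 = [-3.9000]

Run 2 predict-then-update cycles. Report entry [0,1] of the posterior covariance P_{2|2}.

step 1: x^-=[2.1832, -0.2193]  P^-=[0.6641 0.1570; 0.1570 1.6823]  S=[0.9195]  K=[0.7069; 0.0061]  nu=[-5.8029]  x^+=[-1.9190, -0.2547]  P^+=[0.2046 0.1531; 0.1531 1.6823]
step 2: x^-=[-2.2053, 0.1611]  P^-=[0.5035 0.5422; 0.5422 2.2289]  S=[0.6940]  K=[0.6553; 0.4922]  nu=[-1.6802]  x^+=[-3.3062, -0.6659]  P^+=[0.2056 0.3184; 0.3184 2.0608]

P_post[0,1] = 0.3184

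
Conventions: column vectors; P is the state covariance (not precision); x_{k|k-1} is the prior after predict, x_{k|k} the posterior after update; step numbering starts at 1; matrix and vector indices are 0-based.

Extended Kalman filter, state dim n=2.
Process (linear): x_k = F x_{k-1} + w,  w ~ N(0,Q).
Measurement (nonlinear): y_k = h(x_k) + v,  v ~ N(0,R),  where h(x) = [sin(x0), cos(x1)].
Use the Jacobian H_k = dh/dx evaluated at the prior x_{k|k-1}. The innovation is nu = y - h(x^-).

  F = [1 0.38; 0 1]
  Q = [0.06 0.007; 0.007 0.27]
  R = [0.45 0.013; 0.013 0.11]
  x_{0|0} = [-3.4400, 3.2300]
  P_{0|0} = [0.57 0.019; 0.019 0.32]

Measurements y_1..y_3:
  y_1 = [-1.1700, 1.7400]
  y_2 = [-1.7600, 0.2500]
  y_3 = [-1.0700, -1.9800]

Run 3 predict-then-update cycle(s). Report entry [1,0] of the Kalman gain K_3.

step 1: x^-=[-2.2126, 3.2300]  P^-=[0.6906 0.1476; 0.1476 0.5900]  H_jac=[-0.5986 0.0000; 0.0000 0.0883]  S=[0.6975 0.0052; 0.0052 0.1146]  K=[-0.5938 0.1407; -0.1301 0.4605]  nu=[-0.3690, 2.7361]  x^+=[-1.6087, 4.5379]  P^+=[0.4433 0.0878; 0.0878 0.5545]
step 2: x^-=[0.1157, 4.5379]  P^-=[0.6501 0.3055; 0.3055 0.8245]  H_jac=[0.9933 0.0000; 0.0000 0.9848]  S=[1.0914 0.3119; 0.3119 0.9097]  K=[0.5511 0.1418; 0.0255 0.8839]  nu=[-1.8755, 0.4236]  x^+=[-0.8578, 4.8645]  P^+=[0.2515 0.0231; 0.0231 0.0991]
step 3: x^-=[0.9907, 4.8645]  P^-=[0.3434 0.0678; 0.0678 0.3691]  H_jac=[0.5481 0.0000; 0.0000 0.9885]  S=[0.5532 0.0497; 0.0497 0.4706]  K=[0.3306 0.1074; -0.0025 0.7755]  nu=[-1.9064, -2.1315]  x^+=[0.1315, 3.2164]  P^+=[0.2740 0.0163; 0.0163 0.0863]

K[1,0] = -0.0025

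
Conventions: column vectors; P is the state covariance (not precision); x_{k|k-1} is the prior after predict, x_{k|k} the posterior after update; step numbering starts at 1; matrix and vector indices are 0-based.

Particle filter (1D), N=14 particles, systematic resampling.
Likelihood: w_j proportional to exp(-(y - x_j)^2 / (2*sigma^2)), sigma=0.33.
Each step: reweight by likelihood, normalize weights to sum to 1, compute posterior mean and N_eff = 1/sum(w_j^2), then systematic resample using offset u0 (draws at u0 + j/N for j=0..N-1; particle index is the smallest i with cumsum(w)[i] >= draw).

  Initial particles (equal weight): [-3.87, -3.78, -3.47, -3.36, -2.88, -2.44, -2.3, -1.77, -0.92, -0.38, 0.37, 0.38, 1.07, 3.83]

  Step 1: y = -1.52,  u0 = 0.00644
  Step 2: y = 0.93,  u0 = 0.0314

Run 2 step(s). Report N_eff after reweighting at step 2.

step 1: w=[0.0000, 0.0000, 0.0000, 0.0000, 0.0002, 0.0200, 0.0596, 0.7311, 0.1865, 0.0025, 0.0000, 0.0000, 0.0000, 0.0000]  mean=-1.6532  Neff=1.7442  idx=[5, 6, 7, 7, 7, 7, 7, 7, 7, 7, 7, 7, 8, 8]
step 2: w=[0.0000, 0.0000, 0.0000, 0.0000, 0.0000, 0.0000, 0.0000, 0.0000, 0.0000, 0.0000, 0.0000, 0.0000, 0.5000, 0.5000]  mean=-0.9200  Neff=2.0000  idx=[12, 12, 12, 12, 12, 12, 12, 13, 13, 13, 13, 13, 13, 13]

N_eff = 2.0000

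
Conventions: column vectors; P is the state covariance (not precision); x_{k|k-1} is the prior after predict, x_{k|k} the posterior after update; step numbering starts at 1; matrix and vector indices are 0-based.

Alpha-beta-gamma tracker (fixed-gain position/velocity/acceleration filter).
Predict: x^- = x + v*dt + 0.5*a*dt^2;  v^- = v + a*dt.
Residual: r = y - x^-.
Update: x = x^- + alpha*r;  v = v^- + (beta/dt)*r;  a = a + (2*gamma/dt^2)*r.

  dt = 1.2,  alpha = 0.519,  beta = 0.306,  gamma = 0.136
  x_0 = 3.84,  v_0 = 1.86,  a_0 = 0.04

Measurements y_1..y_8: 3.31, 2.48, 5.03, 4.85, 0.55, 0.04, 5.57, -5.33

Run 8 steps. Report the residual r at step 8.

resid = -7.4903

step 1: x_pred=6.1008  r=-2.7908  x^+=4.6524  v^+=1.1963  a^+=-0.4872
step 2: x_pred=5.7372  r=-3.2572  x^+=4.0467  v^+=-0.2188  a^+=-1.1024
step 3: x_pred=2.9904  r=2.0396  x^+=4.0490  v^+=-1.0216  a^+=-0.7172
step 4: x_pred=2.3067  r=2.5433  x^+=3.6267  v^+=-1.2337  a^+=-0.2367
step 5: x_pred=1.9758  r=-1.4258  x^+=1.2358  v^+=-1.8813  a^+=-0.5061
step 6: x_pred=-1.3861  r=1.4261  x^+=-0.6460  v^+=-2.1249  a^+=-0.2367
step 7: x_pred=-3.3663  r=8.9363  x^+=1.2716  v^+=-0.1302  a^+=1.4513
step 8: x_pred=2.1603  r=-7.4903  x^+=-1.7271  v^+=-0.2987  a^+=0.0364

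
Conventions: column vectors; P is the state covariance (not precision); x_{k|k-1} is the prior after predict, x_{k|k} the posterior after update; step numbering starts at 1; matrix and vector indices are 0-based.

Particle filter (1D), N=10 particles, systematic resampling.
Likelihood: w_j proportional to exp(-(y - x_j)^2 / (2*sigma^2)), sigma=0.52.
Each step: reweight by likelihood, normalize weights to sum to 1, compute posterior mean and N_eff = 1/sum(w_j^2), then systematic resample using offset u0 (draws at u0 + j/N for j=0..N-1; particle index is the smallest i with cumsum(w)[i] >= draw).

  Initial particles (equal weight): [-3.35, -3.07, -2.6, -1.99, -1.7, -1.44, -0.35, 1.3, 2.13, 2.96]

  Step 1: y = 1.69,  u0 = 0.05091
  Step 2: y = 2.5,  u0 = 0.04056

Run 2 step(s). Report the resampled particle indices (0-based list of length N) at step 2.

step 1: w=[0.0000, 0.0000, 0.0000, 0.0000, 0.0000, 0.0000, 0.0003, 0.5015, 0.4645, 0.0337]  mean=1.7409  Neff=2.1348  idx=[7, 7, 7, 7, 7, 8, 8, 8, 8, 8]
step 2: w=[0.0165, 0.0165, 0.0165, 0.0165, 0.0165, 0.1835, 0.1835, 0.1835, 0.1835, 0.1835]  mean=2.0616  Neff=5.8913  idx=[2, 5, 5, 6, 6, 7, 8, 8, 9, 9]

resampled_idx = [2, 5, 5, 6, 6, 7, 8, 8, 9, 9]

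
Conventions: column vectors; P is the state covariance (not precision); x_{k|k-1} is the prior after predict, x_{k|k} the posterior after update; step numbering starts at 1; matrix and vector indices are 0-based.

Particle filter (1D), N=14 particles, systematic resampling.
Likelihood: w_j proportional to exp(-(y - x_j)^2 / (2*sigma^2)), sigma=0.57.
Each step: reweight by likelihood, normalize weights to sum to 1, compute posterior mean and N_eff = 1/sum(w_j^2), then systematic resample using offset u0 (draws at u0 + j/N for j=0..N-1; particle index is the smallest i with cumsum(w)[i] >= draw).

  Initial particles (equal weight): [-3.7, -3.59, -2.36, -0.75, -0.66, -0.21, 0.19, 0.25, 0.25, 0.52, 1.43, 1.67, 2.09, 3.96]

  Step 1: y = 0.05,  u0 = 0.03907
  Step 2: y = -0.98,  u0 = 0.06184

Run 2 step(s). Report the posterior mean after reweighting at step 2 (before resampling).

step 1: w=[0.0000, 0.0000, 0.0000, 0.0695, 0.0857, 0.1678, 0.1807, 0.1751, 0.1751, 0.1325, 0.0099, 0.0033, 0.0003, 0.0000]  mean=0.0671  Neff=6.5802  idx=[3, 4, 5, 5, 6, 6, 6, 7, 7, 8, 8, 8, 9, 9]
step 2: w=[0.2638, 0.2445, 0.1149, 0.1149, 0.0348, 0.0348, 0.0348, 0.0279, 0.0279, 0.0279, 0.0279, 0.0279, 0.0090, 0.0090]  mean=-0.3434  Neff=6.1173  idx=[0, 0, 0, 1, 1, 1, 1, 2, 3, 3, 5, 7, 9, 12]

post_mean = -0.3434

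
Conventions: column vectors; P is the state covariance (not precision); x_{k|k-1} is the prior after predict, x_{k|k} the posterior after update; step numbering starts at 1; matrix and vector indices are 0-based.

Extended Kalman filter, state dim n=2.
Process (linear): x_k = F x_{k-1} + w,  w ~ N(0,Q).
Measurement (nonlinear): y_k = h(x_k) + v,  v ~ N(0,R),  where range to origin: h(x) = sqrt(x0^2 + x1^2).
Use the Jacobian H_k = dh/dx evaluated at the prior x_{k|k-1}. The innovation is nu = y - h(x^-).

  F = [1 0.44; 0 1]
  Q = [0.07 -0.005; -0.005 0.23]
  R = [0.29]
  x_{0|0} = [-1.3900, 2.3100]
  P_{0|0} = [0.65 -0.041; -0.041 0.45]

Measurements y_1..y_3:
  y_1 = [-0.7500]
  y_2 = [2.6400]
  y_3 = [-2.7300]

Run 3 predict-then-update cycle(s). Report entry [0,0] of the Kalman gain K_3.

K[0,0] = -0.6884

step 1: x^-=[-0.3736, 2.3100]  P^-=[0.7710 0.1520; 0.1520 0.6800]  H_jac=[-0.1597 0.9872]  S=[0.9244]  K=[0.0292; 0.6999]  nu=[-3.0900]  x^+=[-0.4637, 0.1472]  P^+=[0.7703 0.1331; 0.1331 0.2271]
step 2: x^-=[-0.3989, 0.1472]  P^-=[1.0014 0.2281; 0.2281 0.4571]  H_jac=[-0.9381 0.3463]  S=[1.0779]  K=[-0.7982; -0.0516]  nu=[2.2148]  x^+=[-2.1668, 0.0329]  P^+=[0.3145 0.1836; 0.1836 0.4543]
step 3: x^-=[-2.1524, 0.0329]  P^-=[0.6341 0.3785; 0.3785 0.6843]  H_jac=[-0.9999 0.0153]  S=[0.9126]  K=[-0.6884; -0.4033]  nu=[-4.8826]  x^+=[1.2091, 2.0020]  P^+=[0.2016 0.1252; 0.1252 0.5358]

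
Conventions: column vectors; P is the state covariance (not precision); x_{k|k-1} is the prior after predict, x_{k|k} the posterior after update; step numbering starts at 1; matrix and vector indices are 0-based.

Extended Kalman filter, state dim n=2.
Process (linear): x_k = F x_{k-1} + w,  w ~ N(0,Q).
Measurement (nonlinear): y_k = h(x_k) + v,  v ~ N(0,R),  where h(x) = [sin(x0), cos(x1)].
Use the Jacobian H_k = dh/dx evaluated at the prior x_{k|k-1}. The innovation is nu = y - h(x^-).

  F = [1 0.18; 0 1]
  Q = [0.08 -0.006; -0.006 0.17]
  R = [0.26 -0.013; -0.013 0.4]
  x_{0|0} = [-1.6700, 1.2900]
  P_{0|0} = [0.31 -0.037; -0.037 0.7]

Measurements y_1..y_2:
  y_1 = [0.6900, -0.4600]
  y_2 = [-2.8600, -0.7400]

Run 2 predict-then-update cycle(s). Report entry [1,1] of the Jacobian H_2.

H_jac[1,1] = -0.9805

step 1: x^-=[-1.4378, 1.2900]  P^-=[0.3994 0.0830; 0.0830 0.8700]  H_jac=[0.1326 0.0000; 0.0000 -0.9608]  S=[0.2670 -0.0236; -0.0236 1.2032]  K=[0.1928 -0.0625; -0.0202 -0.6952]  nu=[1.6812, -0.7371]  x^+=[-1.0676, 1.7685]  P^+=[0.3842 0.0286; 0.0286 0.2891]
step 2: x^-=[-0.7493, 1.7685]  P^-=[0.4838 0.0747; 0.0747 0.4591]  H_jac=[0.7322 0.0000; 0.0000 -0.9805]  S=[0.5194 -0.0666; -0.0666 0.8414]  K=[0.6778 -0.0334; 0.0370 -0.5321]  nu=[-2.1789, -0.5436]  x^+=[-2.2080, 1.9771]  P^+=[0.2413 0.0226; 0.0226 0.2176]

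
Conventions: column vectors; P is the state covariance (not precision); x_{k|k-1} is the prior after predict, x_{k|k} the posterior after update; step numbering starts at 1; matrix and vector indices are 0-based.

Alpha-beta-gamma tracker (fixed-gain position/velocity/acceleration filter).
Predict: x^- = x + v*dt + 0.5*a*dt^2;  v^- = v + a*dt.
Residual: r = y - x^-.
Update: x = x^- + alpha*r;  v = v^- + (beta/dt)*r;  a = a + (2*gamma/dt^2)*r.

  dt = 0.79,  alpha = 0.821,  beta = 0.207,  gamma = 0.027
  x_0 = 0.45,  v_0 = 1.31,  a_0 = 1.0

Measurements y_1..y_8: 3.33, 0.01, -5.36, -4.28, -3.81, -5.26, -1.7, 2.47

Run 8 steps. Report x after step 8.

step 1: x_pred=1.7970  r=1.5330  x^+=3.0556  v^+=2.5017  a^+=1.1326
step 2: x_pred=5.3854  r=-5.3754  x^+=0.9722  v^+=1.9880  a^+=0.6675
step 3: x_pred=2.7510  r=-8.1110  x^+=-3.9081  v^+=0.3901  a^+=-0.0343
step 4: x_pred=-3.6107  r=-0.6693  x^+=-4.1602  v^+=0.1876  a^+=-0.0922
step 5: x_pred=-4.0407  r=0.2307  x^+=-3.8513  v^+=0.1753  a^+=-0.0722
step 6: x_pred=-3.7354  r=-1.5246  x^+=-4.9871  v^+=-0.2813  a^+=-0.2041
step 7: x_pred=-5.2730  r=3.5730  x^+=-2.3396  v^+=0.4937  a^+=0.1050
step 8: x_pred=-1.9168  r=4.3868  x^+=1.6848  v^+=1.7261  a^+=0.4846

x_post = 1.6848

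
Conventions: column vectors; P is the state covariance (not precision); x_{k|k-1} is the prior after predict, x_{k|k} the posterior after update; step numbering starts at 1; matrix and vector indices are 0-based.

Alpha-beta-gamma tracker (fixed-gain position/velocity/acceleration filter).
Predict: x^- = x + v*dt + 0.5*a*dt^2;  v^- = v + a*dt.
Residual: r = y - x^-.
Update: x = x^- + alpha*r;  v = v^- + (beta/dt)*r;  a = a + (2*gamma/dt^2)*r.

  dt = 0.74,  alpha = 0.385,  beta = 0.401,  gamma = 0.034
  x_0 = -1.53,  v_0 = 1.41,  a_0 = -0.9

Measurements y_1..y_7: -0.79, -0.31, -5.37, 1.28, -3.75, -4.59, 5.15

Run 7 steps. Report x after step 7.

step 1: x_pred=-0.7330  r=-0.0570  x^+=-0.7550  v^+=0.7131  a^+=-0.9071
step 2: x_pred=-0.4756  r=0.1656  x^+=-0.4118  v^+=0.1316  a^+=-0.8865
step 3: x_pred=-0.5572  r=-4.8128  x^+=-2.4101  v^+=-3.1324  a^+=-1.4842
step 4: x_pred=-5.1345  r=6.4145  x^+=-2.6649  v^+=-0.7548  a^+=-0.6876
step 5: x_pred=-3.4117  r=-0.3383  x^+=-3.5419  v^+=-1.4469  a^+=-0.7296
step 6: x_pred=-4.8124  r=0.2224  x^+=-4.7268  v^+=-1.8663  a^+=-0.7020
step 7: x_pred=-6.3001  r=11.4501  x^+=-1.8918  v^+=3.8189  a^+=0.7198

x_post = -1.8918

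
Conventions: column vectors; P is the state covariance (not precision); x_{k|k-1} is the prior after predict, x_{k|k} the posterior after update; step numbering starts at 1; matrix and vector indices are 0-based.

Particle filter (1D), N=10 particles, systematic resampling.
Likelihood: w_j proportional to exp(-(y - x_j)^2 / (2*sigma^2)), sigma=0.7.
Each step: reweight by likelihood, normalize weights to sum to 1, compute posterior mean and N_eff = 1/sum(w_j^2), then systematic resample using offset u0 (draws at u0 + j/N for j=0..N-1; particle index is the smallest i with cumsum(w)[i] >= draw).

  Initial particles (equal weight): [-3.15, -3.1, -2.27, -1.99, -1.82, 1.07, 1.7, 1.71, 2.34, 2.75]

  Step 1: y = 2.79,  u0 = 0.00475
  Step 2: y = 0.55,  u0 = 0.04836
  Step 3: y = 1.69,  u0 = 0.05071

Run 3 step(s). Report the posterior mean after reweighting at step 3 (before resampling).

post_mean = 1.4892

step 1: w=[0.0000, 0.0000, 0.0000, 0.0000, 0.0000, 0.0198, 0.1208, 0.1235, 0.3303, 0.4055]  mean=2.3259  Neff=3.2919  idx=[5, 6, 7, 8, 8, 8, 9, 9, 9, 9]
step 2: w=[0.5366, 0.1834, 0.1791, 0.0269, 0.0269, 0.0269, 0.0051, 0.0051, 0.0051, 0.0051]  mean=1.4366  Neff=2.8098  idx=[0, 0, 0, 0, 0, 1, 1, 2, 2, 4]
step 3: w=[0.0842, 0.0842, 0.0842, 0.0842, 0.0842, 0.1246, 0.1246, 0.1245, 0.1245, 0.0810]  mean=1.4892  Neff=9.6127  idx=[0, 1, 2, 4, 5, 6, 6, 7, 8, 9]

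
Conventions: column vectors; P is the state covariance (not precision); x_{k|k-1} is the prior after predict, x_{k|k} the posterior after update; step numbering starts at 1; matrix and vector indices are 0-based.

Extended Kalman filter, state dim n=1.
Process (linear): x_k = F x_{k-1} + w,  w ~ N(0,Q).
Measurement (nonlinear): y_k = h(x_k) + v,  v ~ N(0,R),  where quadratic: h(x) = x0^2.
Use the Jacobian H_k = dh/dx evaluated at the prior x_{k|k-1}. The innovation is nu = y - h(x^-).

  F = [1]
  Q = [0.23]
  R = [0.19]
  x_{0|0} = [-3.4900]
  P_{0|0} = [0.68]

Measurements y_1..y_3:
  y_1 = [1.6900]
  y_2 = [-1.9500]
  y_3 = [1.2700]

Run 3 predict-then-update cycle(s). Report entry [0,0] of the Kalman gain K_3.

K[0,0] = -0.5439

step 1: x^-=[-3.4900]  P^-=[0.9100]  H_jac=[-6.9800]  S=[44.5256]  K=[-0.1427]  nu=[-10.4901]  x^+=[-1.9935]  P^+=[0.0039]
step 2: x^-=[-1.9935]  P^-=[0.2339]  H_jac=[-3.9871]  S=[3.9080]  K=[-0.2386]  nu=[-5.9242]  x^+=[-0.5799]  P^+=[0.0114]
step 3: x^-=[-0.5799]  P^-=[0.2414]  H_jac=[-1.1599]  S=[0.5147]  K=[-0.5439]  nu=[0.9337]  x^+=[-1.0878]  P^+=[0.0891]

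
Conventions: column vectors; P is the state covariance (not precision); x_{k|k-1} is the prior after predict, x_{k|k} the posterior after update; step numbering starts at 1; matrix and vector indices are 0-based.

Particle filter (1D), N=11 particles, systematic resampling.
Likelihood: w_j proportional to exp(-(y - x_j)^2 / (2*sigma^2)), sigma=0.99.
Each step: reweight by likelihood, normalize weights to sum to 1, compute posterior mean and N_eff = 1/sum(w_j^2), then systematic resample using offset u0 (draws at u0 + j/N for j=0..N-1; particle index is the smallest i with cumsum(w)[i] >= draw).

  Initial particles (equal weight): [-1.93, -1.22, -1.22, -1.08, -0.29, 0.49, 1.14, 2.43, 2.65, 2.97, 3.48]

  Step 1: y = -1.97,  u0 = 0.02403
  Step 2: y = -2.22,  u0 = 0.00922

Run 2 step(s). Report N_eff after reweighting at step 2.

N_eff = 9.7451

step 1: w=[0.2890, 0.2171, 0.2171, 0.1931, 0.0685, 0.0132, 0.0021, 0.0000, 0.0000, 0.0000, 0.0000]  mean=-1.3068  Neff=4.5477  idx=[0, 0, 0, 1, 1, 1, 2, 2, 3, 3, 4]
step 2: w=[0.1358, 0.1358, 0.1358, 0.0851, 0.0851, 0.0851, 0.0851, 0.0851, 0.0730, 0.0730, 0.0212]  mean=-1.4690  Neff=9.7451  idx=[0, 0, 1, 2, 2, 3, 4, 5, 6, 7, 9]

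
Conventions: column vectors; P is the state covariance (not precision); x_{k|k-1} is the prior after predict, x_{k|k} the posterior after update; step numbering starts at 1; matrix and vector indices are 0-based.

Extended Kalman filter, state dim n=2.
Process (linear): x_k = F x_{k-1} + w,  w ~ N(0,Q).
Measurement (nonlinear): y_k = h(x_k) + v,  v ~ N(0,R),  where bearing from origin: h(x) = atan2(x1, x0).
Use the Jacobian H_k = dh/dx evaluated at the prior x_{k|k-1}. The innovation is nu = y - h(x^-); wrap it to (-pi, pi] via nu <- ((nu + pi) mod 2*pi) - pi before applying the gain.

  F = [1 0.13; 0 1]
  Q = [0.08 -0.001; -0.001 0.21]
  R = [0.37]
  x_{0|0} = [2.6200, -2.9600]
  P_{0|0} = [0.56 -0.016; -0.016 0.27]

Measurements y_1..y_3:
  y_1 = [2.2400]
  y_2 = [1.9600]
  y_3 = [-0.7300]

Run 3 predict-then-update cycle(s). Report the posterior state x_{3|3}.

x_post = [-0.6648, -4.0052]

step 1: x^-=[2.2352, -2.9600]  P^-=[0.6404 0.0181; 0.0181 0.4800]  H_jac=[0.2152 0.1625]  S=[0.4136]  K=[0.3403; 0.1980]  nu=[-3.1192]  x^+=[1.1739, -3.5775]  P^+=[0.5925 -0.0098; -0.0098 0.4638]
step 2: x^-=[0.7088, -3.5775]  P^-=[0.6778 0.0495; 0.0495 0.6738]  H_jac=[0.2690 0.0533]  S=[0.4224]  K=[0.4379; 0.1166]  nu=[-2.9480]  x^+=[-0.5821, -3.9211]  P^+=[0.5968 0.0280; 0.0280 0.6681]
step 3: x^-=[-1.0918, -3.9211]  P^-=[0.6954 0.1138; 0.1138 0.8781]  H_jac=[0.2367 -0.0659]  S=[0.4092]  K=[0.3839; -0.0756]  nu=[1.1124]  x^+=[-0.6648, -4.0052]  P^+=[0.6351 0.1257; 0.1257 0.8757]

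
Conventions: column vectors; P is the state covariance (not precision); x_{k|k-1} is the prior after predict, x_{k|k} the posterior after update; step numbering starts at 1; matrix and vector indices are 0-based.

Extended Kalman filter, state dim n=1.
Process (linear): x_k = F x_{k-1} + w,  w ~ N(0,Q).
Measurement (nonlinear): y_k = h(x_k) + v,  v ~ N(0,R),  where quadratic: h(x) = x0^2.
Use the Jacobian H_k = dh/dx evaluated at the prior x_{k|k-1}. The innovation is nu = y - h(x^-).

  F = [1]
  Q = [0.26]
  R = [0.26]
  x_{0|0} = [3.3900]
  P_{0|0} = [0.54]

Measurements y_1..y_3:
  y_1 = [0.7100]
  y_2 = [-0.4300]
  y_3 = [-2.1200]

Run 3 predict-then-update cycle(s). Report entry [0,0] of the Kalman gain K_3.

K[0,0] = 0.4425

step 1: x^-=[3.3900]  P^-=[0.8000]  H_jac=[6.7800]  S=[37.0347]  K=[0.1465]  nu=[-10.7821]  x^+=[1.8109]  P^+=[0.0056]
step 2: x^-=[1.8109]  P^-=[0.2656]  H_jac=[3.6218]  S=[3.7441]  K=[0.2569]  nu=[-3.7093]  x^+=[0.8578]  P^+=[0.0184]
step 3: x^-=[0.8578]  P^-=[0.2784]  H_jac=[1.7157]  S=[1.0796]  K=[0.4425]  nu=[-2.8559]  x^+=[-0.4059]  P^+=[0.0671]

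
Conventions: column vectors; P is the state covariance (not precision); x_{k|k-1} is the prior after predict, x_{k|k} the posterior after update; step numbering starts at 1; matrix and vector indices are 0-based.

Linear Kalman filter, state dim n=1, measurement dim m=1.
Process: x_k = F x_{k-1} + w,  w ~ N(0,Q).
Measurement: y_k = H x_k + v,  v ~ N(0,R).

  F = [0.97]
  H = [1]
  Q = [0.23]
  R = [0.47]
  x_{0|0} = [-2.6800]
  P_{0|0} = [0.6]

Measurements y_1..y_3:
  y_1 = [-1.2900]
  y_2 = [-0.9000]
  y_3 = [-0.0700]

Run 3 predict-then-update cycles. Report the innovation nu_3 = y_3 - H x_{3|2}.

step 1: x^-=[-2.5996]  P^-=[0.7945]  S=[1.2645]  K=[0.6283]  nu=[1.3096]  x^+=[-1.7767]  P^+=[0.2953]
step 2: x^-=[-1.7234]  P^-=[0.5079]  S=[0.9779]  K=[0.5194]  nu=[0.8234]  x^+=[-1.2958]  P^+=[0.2441]
step 3: x^-=[-1.2569]  P^-=[0.4597]  S=[0.9297]  K=[0.4944]  nu=[1.1869]  x^+=[-0.6700]  P^+=[0.2324]

innov = [1.1869]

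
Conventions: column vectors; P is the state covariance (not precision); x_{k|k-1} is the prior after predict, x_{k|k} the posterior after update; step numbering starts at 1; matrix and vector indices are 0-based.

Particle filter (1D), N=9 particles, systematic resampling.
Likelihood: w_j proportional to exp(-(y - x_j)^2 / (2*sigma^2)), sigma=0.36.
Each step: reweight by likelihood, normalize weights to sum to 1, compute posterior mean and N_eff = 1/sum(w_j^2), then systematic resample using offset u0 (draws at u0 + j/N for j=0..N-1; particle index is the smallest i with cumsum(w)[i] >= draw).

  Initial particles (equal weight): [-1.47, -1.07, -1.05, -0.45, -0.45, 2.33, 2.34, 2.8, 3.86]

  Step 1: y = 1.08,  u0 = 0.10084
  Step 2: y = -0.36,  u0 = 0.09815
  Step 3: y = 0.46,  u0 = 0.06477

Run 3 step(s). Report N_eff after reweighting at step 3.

step 1: w=[0.0000, 0.0000, 0.0000, 0.0247, 0.0247, 0.4971, 0.4512, 0.0023, 0.0000]  mean=2.1984  Neff=2.2125  idx=[5, 5, 5, 5, 5, 6, 6, 6, 6]
step 2: w=[0.1212, 0.1212, 0.1212, 0.1212, 0.1212, 0.0985, 0.0985, 0.0985, 0.0985]  mean=2.3339  Neff=8.9077  idx=[0, 1, 2, 3, 4, 5, 6, 7, 8]
step 3: w=[0.1182, 0.1182, 0.1182, 0.1182, 0.1182, 0.1023, 0.1023, 0.1023, 0.1023]  mean=2.3341  Neff=8.9546  idx=[0, 1, 2, 3, 4, 5, 6, 7, 8]

N_eff = 8.9546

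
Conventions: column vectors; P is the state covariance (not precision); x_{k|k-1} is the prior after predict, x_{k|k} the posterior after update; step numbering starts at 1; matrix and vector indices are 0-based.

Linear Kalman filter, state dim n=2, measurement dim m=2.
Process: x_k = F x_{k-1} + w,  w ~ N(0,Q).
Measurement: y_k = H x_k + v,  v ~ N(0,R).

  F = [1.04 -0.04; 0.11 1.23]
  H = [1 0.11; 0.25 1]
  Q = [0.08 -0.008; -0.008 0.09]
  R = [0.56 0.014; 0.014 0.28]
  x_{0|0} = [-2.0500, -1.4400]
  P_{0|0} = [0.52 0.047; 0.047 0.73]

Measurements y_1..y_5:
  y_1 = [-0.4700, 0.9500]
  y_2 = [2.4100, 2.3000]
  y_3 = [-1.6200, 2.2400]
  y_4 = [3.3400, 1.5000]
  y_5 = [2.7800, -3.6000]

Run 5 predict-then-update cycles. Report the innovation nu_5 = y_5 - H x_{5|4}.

step 1: x^-=[-2.0744, -1.9967]  P^-=[0.6397 0.0755; 0.0755 1.2134]  S=[1.2310 0.3850; 0.3850 1.5712]  K=[0.5193 0.0226; -0.0818 0.8044]  nu=[1.8240, 3.4653]  x^+=[-1.0488, 0.6415]  P^+=[0.2978 -0.0609; -0.0609 0.2393]
step 2: x^-=[-1.1165, 0.6737]  P^-=[0.4076 -0.0633; -0.0633 0.4392]  S=[0.9590 0.0992; 0.0992 0.7130]  K=[0.4182 -0.0040; -0.0782 0.6046]  nu=[3.4524, 1.9055]  x^+=[0.3196, 1.5559]  P^+=[0.2402 -0.0553; -0.0553 0.1820]
step 3: x^-=[0.2701, 1.9489]  P^-=[0.3447 -0.0600; -0.0600 0.3533]  S=[0.8958 0.0774; 0.0774 0.6249]  K=[0.3779 -0.0049; -0.0711 0.5502]  nu=[-2.1045, 0.2235]  x^+=[-0.5262, 2.2216]  P^+=[0.2171 -0.0504; -0.0504 0.1657]
step 4: x^-=[-0.6361, 2.6747]  P^-=[0.3192 -0.0555; -0.0555 0.3296]  S=[0.8710 0.0730; 0.0730 0.6018]  K=[0.3598 -0.0033; -0.0668 0.5328]  nu=[3.6819, -1.0157]  x^+=[0.6919, 1.8878]  P^+=[0.2067 -0.0475; -0.0475 0.1601]
step 5: x^-=[0.6441, 2.3981]  P^-=[0.3077 -0.0528; -0.0528 0.3219]  S=[0.8600 0.0720; 0.0720 0.5947]  K=[0.3512 -0.0020; -0.0644 0.5268]  nu=[1.8721, -6.1591]  x^+=[1.3143, -0.9674]  P^+=[0.2017 -0.0461; -0.0461 0.1581]

innov = [1.8721, -6.1591]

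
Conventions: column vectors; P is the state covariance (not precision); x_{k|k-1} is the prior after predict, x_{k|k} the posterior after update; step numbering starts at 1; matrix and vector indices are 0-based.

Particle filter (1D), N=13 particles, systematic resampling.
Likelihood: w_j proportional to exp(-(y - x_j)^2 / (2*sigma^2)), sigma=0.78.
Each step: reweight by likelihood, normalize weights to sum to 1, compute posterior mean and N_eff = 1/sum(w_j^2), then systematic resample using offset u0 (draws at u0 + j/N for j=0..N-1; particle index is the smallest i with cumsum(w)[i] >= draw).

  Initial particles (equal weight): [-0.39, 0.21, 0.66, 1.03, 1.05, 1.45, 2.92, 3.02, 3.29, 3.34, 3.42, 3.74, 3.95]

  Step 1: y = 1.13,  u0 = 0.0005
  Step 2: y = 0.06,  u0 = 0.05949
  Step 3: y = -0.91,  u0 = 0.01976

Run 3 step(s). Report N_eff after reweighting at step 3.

N_eff = 5.2992

step 1: w=[0.0328, 0.1091, 0.1824, 0.2170, 0.2176, 0.2011, 0.0157, 0.0116, 0.0047, 0.0040, 0.0029, 0.0008, 0.0003]  mean=0.9981  Neff=5.5085  idx=[0, 1, 2, 2, 2, 3, 3, 3, 4, 4, 5, 5, 5]
step 2: w=[0.1218, 0.1412, 0.1070, 0.1070, 0.1070, 0.0664, 0.0664, 0.0664, 0.0643, 0.0643, 0.0294, 0.0294, 0.0294]  mean=0.6621  Neff=10.7278  idx=[0, 1, 1, 2, 2, 3, 4, 5, 6, 7, 8, 9, 12]
step 3: w=[0.3523, 0.1569, 0.1569, 0.0580, 0.0580, 0.0580, 0.0580, 0.0200, 0.0200, 0.0200, 0.0187, 0.0187, 0.0045]  mean=0.1892  Neff=5.2992  idx=[0, 0, 0, 0, 0, 1, 1, 2, 2, 3, 5, 6, 9]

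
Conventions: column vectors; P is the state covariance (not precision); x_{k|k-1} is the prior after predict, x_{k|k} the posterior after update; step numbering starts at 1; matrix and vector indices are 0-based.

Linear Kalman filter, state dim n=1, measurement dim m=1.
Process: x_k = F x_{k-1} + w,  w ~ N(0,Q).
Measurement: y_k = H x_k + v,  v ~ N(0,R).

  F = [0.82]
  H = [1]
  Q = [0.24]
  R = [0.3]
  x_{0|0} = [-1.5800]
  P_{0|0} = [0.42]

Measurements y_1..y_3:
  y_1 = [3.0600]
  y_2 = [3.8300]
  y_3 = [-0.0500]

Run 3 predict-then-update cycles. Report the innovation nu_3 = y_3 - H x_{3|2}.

step 1: x^-=[-1.2956]  P^-=[0.5224]  S=[0.8224]  K=[0.6352]  nu=[4.3556]  x^+=[1.4712]  P^+=[0.1906]
step 2: x^-=[1.2063]  P^-=[0.3681]  S=[0.6681]  K=[0.5510]  nu=[2.6237]  x^+=[2.6520]  P^+=[0.1653]
step 3: x^-=[2.1746]  P^-=[0.3511]  S=[0.6511]  K=[0.5393]  nu=[-2.2246]  x^+=[0.9749]  P^+=[0.1618]

innov = [-2.2246]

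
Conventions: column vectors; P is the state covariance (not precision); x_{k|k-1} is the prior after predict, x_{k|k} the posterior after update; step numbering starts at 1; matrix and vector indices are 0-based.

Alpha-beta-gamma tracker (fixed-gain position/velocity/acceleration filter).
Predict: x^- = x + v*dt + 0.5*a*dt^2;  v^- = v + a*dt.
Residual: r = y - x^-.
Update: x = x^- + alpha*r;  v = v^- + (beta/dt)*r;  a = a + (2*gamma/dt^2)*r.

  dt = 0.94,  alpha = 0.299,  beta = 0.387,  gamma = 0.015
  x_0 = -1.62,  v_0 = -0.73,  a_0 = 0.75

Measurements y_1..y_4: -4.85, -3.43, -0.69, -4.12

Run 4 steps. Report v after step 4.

step 1: x_pred=-1.9748  r=-2.8751  x^+=-2.8345  v^+=-1.2087  a^+=0.6524
step 2: x_pred=-3.6825  r=0.2525  x^+=-3.6070  v^+=-0.4915  a^+=0.6610
step 3: x_pred=-3.7770  r=3.0870  x^+=-2.8540  v^+=1.4007  a^+=0.7658
step 4: x_pred=-1.1990  r=-2.9210  x^+=-2.0724  v^+=0.9179  a^+=0.6666

v_post = 0.9179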